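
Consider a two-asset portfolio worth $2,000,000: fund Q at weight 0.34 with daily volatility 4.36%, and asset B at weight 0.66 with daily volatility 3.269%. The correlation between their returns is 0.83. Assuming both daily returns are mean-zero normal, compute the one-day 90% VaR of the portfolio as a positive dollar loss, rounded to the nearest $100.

$89,400

σ_p² = 0.34²·4.36² + 0.66²·3.269² + 2·0.83·0.34·0.66·4.36·3.269 = 12.1617 (%²).
σ_p = √12.1617 = 3.487%.
At 90%, z = 1.282.
VaR = 1.282 × 3.487% = 4.470%; on $2,000,000 that is $89,400.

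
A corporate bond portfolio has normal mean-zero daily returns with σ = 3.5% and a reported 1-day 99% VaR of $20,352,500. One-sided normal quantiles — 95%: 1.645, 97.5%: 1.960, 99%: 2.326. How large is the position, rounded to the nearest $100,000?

$250,000,000

VaR as a fraction of value: z·σ = 2.326 × 3.5% = 8.141%.
Position = $20,352,500 / 0.08141 = $250,000,000.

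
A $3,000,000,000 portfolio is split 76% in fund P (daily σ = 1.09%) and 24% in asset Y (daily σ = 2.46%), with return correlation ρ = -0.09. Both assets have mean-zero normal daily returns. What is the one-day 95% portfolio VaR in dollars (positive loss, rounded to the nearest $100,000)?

$48,000,000

σ_p² = 0.76²·1.09² + 0.24²·2.46² + 2·-0.09·0.76·0.24·1.09·2.46 = 0.9468 (%²).
σ_p = √0.9468 = 0.973%.
At 95%, z = 1.645.
VaR = 1.645 × 0.973% = 1.601%; on $3,000,000,000 that is $48,030,000.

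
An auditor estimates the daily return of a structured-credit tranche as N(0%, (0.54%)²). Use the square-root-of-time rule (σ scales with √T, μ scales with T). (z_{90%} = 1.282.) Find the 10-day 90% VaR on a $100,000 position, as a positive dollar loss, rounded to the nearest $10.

$2,190

σ_{10d} = 0.54% × √10 = 1.708%.
VaR = 1.282 × 1.708% = 2.190%.
On $100,000: 0.02190 × $100,000 = $2,190.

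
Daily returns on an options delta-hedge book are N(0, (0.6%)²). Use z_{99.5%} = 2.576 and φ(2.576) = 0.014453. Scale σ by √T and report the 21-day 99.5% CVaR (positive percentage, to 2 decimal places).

7.95%

σ_{21d} = 0.6% × √21 = 2.750%.
ES multiplier = φ(z)/(1−α) = 0.014453/0.005 = 2.891.
ES = 2.750% × 2.891 = 7.950%.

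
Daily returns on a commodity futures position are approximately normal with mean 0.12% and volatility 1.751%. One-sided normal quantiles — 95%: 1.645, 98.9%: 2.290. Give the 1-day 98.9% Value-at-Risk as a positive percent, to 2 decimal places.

VaR = −μ + z·σ = −(0.12%) + 2.290 × 1.751% = 3.890%.

3.89%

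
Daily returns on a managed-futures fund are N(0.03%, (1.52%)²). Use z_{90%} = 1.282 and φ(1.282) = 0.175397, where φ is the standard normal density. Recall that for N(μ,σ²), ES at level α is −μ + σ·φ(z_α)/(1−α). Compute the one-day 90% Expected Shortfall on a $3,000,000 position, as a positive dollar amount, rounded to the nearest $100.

$79,100

Tail multiplier: φ(z)/(1−α) = 0.175397 / 0.1 = 1.754.
ES = −(0.03%) + 1.52% × 1.754 = 2.636%.
On $3,000,000: 0.02636 × $3,000,000 = $79,080.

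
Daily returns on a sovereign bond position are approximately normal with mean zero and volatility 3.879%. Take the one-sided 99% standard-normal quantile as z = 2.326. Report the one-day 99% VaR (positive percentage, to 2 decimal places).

VaR = z·σ = 2.326 × 3.879% = 9.023%.

9.02%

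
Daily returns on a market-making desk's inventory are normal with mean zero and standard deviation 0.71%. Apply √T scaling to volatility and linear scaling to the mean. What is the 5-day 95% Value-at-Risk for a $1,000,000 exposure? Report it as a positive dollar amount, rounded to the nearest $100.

$26,100

At 95%, z = 1.645.
σ_{5d} = 0.71% × √5 = 1.588%.
VaR = 1.645 × 1.588% = 2.612%.
On $1,000,000: 0.02612 × $1,000,000 = $26,120.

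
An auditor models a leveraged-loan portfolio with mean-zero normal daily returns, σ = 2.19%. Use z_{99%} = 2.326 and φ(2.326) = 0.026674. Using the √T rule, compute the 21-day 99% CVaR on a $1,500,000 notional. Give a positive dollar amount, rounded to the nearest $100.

$401,500

σ_{21d} = 2.19% × √21 = 10.036%.
ES multiplier = φ(z)/(1−α) = 0.026674/0.01 = 2.667.
ES = 10.036% × 2.667 = 26.766%; on $1,500,000: $401,490.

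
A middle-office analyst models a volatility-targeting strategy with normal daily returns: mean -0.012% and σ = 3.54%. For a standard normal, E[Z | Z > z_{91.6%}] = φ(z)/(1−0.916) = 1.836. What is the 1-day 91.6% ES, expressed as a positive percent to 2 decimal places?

ES = −(-0.012%) + 3.54% × 1.836 = 6.511%.

6.51%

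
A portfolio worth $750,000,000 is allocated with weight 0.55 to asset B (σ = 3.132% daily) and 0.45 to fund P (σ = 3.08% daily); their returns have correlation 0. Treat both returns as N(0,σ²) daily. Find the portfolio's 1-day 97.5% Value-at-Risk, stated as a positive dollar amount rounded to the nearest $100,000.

σ_p² = 0.55²·3.132² + 0.45²·3.08² + 2·0·0.55·0.45·3.132·3.08 = 4.8883 (%²).
σ_p = √4.8883 = 2.211%.
At 97.5%, z = 1.960.
VaR = 1.960 × 2.211% = 4.334%; on $750,000,000 that is $32,505,000.

$32,500,000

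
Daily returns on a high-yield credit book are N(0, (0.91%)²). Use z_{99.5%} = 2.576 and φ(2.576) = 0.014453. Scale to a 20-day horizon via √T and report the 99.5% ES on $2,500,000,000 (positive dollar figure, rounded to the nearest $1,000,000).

σ_{20d} = 0.91% × √20 = 4.070%.
ES multiplier = φ(z)/(1−α) = 0.014453/0.005 = 2.891.
ES = 4.070% × 2.891 = 11.766%; on $2,500,000,000: $294,150,000.

$294,000,000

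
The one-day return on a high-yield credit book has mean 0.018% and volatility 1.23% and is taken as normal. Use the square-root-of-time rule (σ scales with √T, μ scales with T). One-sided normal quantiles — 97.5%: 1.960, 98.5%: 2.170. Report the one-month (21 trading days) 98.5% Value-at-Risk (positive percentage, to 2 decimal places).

σ_{21d} = 1.23% × √21 = 5.637%; μ_{21d} = 21 × 0.018% = 0.378%.
VaR = −(0.378%) + 2.170 × 5.637% = 11.854%.

11.85%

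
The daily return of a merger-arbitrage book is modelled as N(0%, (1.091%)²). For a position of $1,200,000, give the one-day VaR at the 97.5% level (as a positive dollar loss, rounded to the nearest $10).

At 97.5% one-sided, z = 1.960.
VaR = z·σ = 1.960 × 1.091% = 2.138%.
On $1,200,000: 0.02138 × $1,200,000 = $25,656.

$25,660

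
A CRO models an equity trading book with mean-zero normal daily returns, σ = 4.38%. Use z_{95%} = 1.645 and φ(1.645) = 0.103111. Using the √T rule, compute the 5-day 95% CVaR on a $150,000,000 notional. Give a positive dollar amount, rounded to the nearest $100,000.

$30,300,000

σ_{5d} = 4.38% × √5 = 9.794%.
ES multiplier = φ(z)/(1−α) = 0.103111/0.05 = 2.062.
ES = 9.794% × 2.062 = 20.195%; on $150,000,000: $30,292,500.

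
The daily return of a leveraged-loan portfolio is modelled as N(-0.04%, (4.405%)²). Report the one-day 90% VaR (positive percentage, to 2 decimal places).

At 90% one-sided, z = 1.282.
VaR = −μ + z·σ = −(-0.04%) + 1.282 × 4.405% = 5.687%.

5.69%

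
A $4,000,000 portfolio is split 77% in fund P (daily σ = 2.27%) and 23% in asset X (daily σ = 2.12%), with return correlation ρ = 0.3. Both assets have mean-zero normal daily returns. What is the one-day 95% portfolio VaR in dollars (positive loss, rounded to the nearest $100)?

$128,300

σ_p² = 0.77²·2.27² + 0.23²·2.12² + 2·0.3·0.77·0.23·2.27·2.12 = 3.8043 (%²).
σ_p = √3.8043 = 1.950%.
At 95%, z = 1.645.
VaR = 1.645 × 1.950% = 3.208%; on $4,000,000 that is $128,320.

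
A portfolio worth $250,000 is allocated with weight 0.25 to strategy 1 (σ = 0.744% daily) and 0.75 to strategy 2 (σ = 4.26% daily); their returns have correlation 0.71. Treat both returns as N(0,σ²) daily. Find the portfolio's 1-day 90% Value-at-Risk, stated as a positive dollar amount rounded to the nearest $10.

σ_p² = 0.25²·0.744² + 0.75²·4.26² + 2·0.71·0.25·0.75·0.744·4.26 = 11.0865 (%²).
σ_p = √11.0865 = 3.330%.
At 90%, z = 1.282.
VaR = 1.282 × 3.330% = 4.269%; on $250,000 that is $10,672.

$10,670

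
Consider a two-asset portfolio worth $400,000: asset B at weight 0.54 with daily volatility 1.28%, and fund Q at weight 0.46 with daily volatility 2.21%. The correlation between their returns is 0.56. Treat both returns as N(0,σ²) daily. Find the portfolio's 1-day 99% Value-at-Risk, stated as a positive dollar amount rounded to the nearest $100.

$14,100

σ_p² = 0.54²·1.28² + 0.46²·2.21² + 2·0.56·0.54·0.46·1.28·2.21 = 2.2982 (%²).
σ_p = √2.2982 = 1.516%.
At 99%, z = 2.326.
VaR = 2.326 × 1.516% = 3.526%; on $400,000 that is $14,104.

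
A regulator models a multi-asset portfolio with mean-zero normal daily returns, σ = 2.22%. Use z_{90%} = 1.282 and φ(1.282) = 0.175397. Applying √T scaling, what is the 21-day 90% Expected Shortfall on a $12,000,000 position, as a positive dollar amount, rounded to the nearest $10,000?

$2,140,000

σ_{21d} = 2.22% × √21 = 10.173%.
ES multiplier = φ(z)/(1−α) = 0.175397/0.1 = 1.754.
ES = 10.173% × 1.754 = 17.843%; on $12,000,000: $2,141,160.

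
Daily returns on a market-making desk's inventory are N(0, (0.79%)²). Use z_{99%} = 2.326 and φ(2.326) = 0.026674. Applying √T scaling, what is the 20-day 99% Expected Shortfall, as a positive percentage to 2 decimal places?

σ_{20d} = 0.79% × √20 = 3.533%.
ES multiplier = φ(z)/(1−α) = 0.026674/0.01 = 2.667.
ES = 3.533% × 2.667 = 9.423%.

9.42%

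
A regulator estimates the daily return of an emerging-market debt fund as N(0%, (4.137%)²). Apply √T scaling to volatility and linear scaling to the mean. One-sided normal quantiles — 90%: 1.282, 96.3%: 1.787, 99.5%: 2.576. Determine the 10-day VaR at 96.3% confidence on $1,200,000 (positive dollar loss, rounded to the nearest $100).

σ_{10d} = 4.137% × √10 = 13.082%.
VaR = 1.787 × 13.082% = 23.378%.
On $1,200,000: 0.23378 × $1,200,000 = $280,536.

$280,500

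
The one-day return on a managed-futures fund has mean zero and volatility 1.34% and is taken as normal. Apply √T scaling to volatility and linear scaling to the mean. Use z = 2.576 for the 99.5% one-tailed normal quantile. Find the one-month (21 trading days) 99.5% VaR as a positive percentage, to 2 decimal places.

σ_{21d} = 1.34% × √21 = 6.141%.
VaR = 2.576 × 6.141% = 15.819%.

15.82%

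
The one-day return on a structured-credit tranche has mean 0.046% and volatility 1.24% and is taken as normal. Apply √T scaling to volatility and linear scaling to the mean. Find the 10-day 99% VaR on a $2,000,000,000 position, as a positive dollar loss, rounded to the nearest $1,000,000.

At 99%, z = 2.326.
σ_{10d} = 1.24% × √10 = 3.921%; μ_{10d} = 10 × 0.046% = 0.460%.
VaR = −(0.460%) + 2.326 × 3.921% = 8.660%.
On $2,000,000,000: 0.08660 × $2,000,000,000 = $173,200,000.

$173,000,000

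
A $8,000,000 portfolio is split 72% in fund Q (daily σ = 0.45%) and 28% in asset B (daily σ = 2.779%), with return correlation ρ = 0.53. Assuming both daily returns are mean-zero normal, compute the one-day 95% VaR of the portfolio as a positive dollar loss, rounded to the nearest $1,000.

$130,000

σ_p² = 0.72²·0.45² + 0.28²·2.779² + 2·0.53·0.72·0.28·0.45·2.779 = 0.9777 (%²).
σ_p = √0.9777 = 0.989%.
At 95%, z = 1.645.
VaR = 1.645 × 0.989% = 1.627%; on $8,000,000 that is $130,160.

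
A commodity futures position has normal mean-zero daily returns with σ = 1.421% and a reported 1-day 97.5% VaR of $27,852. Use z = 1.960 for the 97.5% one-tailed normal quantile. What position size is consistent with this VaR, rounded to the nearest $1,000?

$1,000,000

VaR as a fraction of value: z·σ = 1.960 × 1.421% = 2.78516%.
Position = $27,852 / 0.0278516 = $1,000,014.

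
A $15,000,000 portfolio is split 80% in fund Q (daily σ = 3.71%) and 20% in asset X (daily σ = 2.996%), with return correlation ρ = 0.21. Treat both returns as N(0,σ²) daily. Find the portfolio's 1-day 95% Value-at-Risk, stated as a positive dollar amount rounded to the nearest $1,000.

σ_p² = 0.8²·3.71² + 0.2²·2.996² + 2·0.21·0.8·0.2·3.71·2.996 = 9.9150 (%²).
σ_p = √9.9150 = 3.149%.
At 95%, z = 1.645.
VaR = 1.645 × 3.149% = 5.180%; on $15,000,000 that is $777,000.

$777,000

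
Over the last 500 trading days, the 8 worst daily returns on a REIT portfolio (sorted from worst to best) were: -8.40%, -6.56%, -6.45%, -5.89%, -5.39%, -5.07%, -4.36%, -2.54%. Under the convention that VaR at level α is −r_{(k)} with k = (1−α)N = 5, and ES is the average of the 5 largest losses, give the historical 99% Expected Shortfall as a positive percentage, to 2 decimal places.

6.54%

The 5 worst returns sum to -32.69%.
ES = −(-32.69%) / 5 = 6.538% ≈ 6.54%.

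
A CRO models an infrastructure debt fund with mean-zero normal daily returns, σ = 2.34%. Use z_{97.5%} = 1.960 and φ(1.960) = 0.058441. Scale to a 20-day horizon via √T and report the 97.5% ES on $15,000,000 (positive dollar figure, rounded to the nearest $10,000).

$3,670,000

σ_{20d} = 2.34% × √20 = 10.465%.
ES multiplier = φ(z)/(1−α) = 0.058441/0.025 = 2.338.
ES = 10.465% × 2.338 = 24.467%; on $15,000,000: $3,670,050.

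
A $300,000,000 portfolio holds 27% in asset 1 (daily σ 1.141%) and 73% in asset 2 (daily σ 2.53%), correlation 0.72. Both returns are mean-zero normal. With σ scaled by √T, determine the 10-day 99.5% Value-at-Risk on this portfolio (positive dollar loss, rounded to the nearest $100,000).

$50,800,000

σ_p = √(0.27²·1.141² + 0.73²·2.53² + 2·0.72·0.27·0.73·1.141·2.53) = 2.080%.
σ_{10d} = 2.080% × √10 = 6.578%.
z(99.5%) = 2.576.
VaR = 2.576 × 6.578% = 16.945%; on $300,000,000 that is $50,835,000.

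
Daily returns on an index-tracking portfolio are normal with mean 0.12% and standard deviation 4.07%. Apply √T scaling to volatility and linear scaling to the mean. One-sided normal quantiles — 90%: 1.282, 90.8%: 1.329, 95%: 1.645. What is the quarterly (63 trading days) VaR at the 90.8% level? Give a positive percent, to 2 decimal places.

σ_{63d} = 4.07% × √63 = 32.305%; μ_{63d} = 63 × 0.12% = 7.560%.
VaR = −(7.560%) + 1.329 × 32.305% = 35.373%.

35.37%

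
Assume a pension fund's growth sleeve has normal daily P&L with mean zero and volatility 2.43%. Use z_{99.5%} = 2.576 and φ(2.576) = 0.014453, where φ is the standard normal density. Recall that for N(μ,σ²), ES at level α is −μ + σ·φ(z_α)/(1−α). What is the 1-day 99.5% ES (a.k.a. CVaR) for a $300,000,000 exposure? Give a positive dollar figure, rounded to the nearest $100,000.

Tail multiplier: φ(z)/(1−α) = 0.014453 / 0.005 = 2.891.
ES = 2.43% × 2.891 = 7.025%.
On $300,000,000: 0.07025 × $300,000,000 = $21,075,000.

$21,100,000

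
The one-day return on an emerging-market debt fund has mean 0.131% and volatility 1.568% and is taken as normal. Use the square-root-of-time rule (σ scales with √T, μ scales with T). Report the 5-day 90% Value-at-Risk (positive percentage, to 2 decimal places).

At 90%, z = 1.282.
σ_{5d} = 1.568% × √5 = 3.506%; μ_{5d} = 5 × 0.131% = 0.655%.
VaR = −(0.655%) + 1.282 × 3.506% = 3.840%.

3.84%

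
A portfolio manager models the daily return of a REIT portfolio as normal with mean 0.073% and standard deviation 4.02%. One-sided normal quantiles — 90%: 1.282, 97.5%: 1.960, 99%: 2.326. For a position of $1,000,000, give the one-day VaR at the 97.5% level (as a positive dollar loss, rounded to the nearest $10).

VaR = −μ + z·σ = −(0.073%) + 1.960 × 4.02% = 7.806%.
On $1,000,000: 0.07806 × $1,000,000 = $78,060.

$78,060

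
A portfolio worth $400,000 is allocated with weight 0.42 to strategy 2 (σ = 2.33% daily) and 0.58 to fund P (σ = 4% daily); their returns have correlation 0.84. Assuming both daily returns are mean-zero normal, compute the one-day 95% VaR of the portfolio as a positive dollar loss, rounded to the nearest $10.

σ_p² = 0.42²·2.33² + 0.58²·4² + 2·0.84·0.42·0.58·2.33·4 = 10.1542 (%²).
σ_p = √10.1542 = 3.187%.
At 95%, z = 1.645.
VaR = 1.645 × 3.187% = 5.243%; on $400,000 that is $20,972.

$20,970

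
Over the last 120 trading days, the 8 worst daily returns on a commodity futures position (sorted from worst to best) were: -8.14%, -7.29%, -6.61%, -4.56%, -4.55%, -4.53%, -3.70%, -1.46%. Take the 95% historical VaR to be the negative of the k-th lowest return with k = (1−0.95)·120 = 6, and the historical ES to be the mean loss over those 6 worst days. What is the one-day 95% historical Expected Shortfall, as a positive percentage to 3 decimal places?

5.947%

The 6 worst returns sum to -35.68%.
ES = −(-35.68%) / 6 = 5.9466…% ≈ 5.947%.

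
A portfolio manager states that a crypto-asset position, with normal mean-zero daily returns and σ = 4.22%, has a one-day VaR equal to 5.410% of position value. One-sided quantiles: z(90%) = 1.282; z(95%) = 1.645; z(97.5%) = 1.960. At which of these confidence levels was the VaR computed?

Implied z = VaR/σ = 5.410 / 4.22 = 1.282.
This matches z(90%) = 1.282.

90%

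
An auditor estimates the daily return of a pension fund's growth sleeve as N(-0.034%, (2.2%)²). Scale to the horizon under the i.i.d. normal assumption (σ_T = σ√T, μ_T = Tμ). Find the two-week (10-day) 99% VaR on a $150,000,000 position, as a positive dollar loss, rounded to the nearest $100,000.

$24,800,000

At 99%, z = 2.326.
σ_{10d} = 2.2% × √10 = 6.957%; μ_{10d} = 10 × -0.034% = -0.340%.
VaR = −(-0.340%) + 2.326 × 6.957% = 16.522%.
On $150,000,000: 0.16522 × $150,000,000 = $24,783,000.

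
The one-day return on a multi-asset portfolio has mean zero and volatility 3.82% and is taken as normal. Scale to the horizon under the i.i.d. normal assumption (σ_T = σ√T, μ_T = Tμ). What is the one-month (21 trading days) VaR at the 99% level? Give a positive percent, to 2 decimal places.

At 99%, z = 2.326.
σ_{21d} = 3.82% × √21 = 17.505%.
VaR = 2.326 × 17.505% = 40.717%.

40.72%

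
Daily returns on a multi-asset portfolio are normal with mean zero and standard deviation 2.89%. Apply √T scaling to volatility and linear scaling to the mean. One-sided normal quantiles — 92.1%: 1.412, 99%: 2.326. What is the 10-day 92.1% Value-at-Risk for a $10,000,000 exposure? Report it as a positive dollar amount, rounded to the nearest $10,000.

$1,290,000

σ_{10d} = 2.89% × √10 = 9.139%.
VaR = 1.412 × 9.139% = 12.904%.
On $10,000,000: 0.12904 × $10,000,000 = $1,290,400.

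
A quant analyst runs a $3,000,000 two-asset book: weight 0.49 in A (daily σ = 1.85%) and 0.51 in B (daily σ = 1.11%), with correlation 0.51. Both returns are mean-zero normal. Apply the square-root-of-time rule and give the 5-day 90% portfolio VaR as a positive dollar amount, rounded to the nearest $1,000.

σ_p = √(0.49²·1.85² + 0.51²·1.11² + 2·0.51·0.49·0.51·1.85·1.11) = 1.291%.
σ_{5d} = 1.291% × √5 = 2.887%.
z(90%) = 1.282.
VaR = 1.282 × 2.887% = 3.701%; on $3,000,000 that is $111,030.

$111,000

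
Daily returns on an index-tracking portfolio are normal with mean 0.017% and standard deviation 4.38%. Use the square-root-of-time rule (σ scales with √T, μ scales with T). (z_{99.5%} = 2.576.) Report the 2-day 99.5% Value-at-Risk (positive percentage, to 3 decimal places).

σ_{2d} = 4.38% × √2 = 6.194%; μ_{2d} = 2 × 0.017% = 0.034%.
VaR = −(0.034%) + 2.576 × 6.194% = 15.922%.

15.922%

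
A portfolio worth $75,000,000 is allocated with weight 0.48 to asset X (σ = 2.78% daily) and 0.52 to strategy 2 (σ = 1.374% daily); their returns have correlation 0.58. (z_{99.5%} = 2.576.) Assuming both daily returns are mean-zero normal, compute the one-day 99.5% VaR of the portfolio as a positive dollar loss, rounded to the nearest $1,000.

σ_p² = 0.48²·2.78² + 0.52²·1.374² + 2·0.58·0.48·0.52·2.78·1.374 = 3.3971 (%²).
σ_p = √3.3971 = 1.843%.
VaR = 2.576 × 1.843% = 4.748%; on $75,000,000 that is $3,561,000.

$3,561,000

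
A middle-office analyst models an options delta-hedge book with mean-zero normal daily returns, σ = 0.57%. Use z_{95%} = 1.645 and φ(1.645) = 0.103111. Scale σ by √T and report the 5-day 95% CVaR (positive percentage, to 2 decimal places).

σ_{5d} = 0.57% × √5 = 1.275%.
ES multiplier = φ(z)/(1−α) = 0.103111/0.05 = 2.062.
ES = 1.275% × 2.062 = 2.629%.

2.63%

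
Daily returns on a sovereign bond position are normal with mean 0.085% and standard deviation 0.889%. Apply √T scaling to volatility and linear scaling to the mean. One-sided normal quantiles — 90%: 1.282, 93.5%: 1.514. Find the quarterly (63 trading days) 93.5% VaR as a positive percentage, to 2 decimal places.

5.33%

σ_{63d} = 0.889% × √63 = 7.056%; μ_{63d} = 63 × 0.085% = 5.355%.
VaR = −(5.355%) + 1.514 × 7.056% = 5.328%.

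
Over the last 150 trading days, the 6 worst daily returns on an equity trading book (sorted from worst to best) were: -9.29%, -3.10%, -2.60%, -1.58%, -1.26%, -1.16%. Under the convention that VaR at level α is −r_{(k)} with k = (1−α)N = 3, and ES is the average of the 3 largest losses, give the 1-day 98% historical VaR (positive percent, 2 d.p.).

k = 3; the 3rd lowest return is -2.60%, so VaR = 2.60%.

2.60%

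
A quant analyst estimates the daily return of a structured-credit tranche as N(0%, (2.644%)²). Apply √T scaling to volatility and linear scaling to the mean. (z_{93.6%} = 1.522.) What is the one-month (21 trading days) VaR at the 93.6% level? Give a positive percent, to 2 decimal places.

18.44%

σ_{21d} = 2.644% × √21 = 12.116%.
VaR = 1.522 × 12.116% = 18.441%.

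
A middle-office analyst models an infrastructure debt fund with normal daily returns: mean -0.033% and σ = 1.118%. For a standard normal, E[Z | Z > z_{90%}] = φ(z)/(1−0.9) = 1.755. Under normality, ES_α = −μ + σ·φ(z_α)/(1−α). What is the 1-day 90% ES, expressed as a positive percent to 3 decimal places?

ES = −(-0.033%) + 1.118% × 1.755 = 1.995%.

1.995%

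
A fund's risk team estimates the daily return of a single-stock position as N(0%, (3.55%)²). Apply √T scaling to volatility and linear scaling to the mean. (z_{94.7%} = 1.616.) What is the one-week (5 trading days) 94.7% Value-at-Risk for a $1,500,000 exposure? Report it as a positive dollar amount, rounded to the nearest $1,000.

$192,000

σ_{5d} = 3.55% × √5 = 7.938%.
VaR = 1.616 × 7.938% = 12.828%.
On $1,500,000: 0.12828 × $1,500,000 = $192,420.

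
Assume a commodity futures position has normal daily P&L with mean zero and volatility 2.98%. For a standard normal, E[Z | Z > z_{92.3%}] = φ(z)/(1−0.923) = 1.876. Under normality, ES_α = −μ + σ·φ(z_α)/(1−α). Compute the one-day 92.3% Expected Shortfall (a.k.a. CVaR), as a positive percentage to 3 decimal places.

ES = 2.98% × 1.876 = 5.590%.

5.590%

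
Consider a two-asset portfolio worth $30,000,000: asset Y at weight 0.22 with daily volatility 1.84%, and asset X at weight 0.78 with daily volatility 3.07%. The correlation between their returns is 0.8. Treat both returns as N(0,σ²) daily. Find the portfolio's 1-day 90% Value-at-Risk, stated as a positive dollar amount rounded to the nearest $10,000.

$1,050,000

σ_p² = 0.22²·1.84² + 0.78²·3.07² + 2·0.8·0.22·0.78·1.84·3.07 = 7.4489 (%²).
σ_p = √7.4489 = 2.729%.
At 90%, z = 1.282.
VaR = 1.282 × 2.729% = 3.499%; on $30,000,000 that is $1,049,700.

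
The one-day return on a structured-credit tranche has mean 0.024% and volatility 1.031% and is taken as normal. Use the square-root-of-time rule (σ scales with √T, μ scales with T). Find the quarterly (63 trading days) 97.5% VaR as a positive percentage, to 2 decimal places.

At 97.5%, z = 1.960.
σ_{63d} = 1.031% × √63 = 8.183%; μ_{63d} = 63 × 0.024% = 1.512%.
VaR = −(1.512%) + 1.960 × 8.183% = 14.527%.

14.53%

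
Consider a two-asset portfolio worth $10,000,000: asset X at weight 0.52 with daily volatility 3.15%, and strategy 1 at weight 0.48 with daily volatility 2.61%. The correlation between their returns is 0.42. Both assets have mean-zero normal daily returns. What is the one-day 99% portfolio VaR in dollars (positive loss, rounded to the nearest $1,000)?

σ_p² = 0.52²·3.15² + 0.48²·2.61² + 2·0.42·0.52·0.48·3.15·2.61 = 5.9763 (%²).
σ_p = √5.9763 = 2.445%.
At 99%, z = 2.326.
VaR = 2.326 × 2.445% = 5.687%; on $10,000,000 that is $568,700.

$569,000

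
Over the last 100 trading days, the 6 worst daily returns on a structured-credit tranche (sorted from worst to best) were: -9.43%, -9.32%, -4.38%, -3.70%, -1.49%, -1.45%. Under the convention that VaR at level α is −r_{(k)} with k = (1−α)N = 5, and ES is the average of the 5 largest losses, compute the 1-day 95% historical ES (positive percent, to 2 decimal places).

The 5 worst returns sum to -28.32%.
ES = −(-28.32%) / 5 = 5.664% ≈ 5.66%.

5.66%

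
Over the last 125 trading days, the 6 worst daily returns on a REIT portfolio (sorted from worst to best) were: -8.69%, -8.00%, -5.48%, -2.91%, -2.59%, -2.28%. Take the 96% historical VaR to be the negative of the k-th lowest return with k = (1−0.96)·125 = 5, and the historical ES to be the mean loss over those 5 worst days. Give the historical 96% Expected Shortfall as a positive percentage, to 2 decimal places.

The 5 worst returns sum to -27.67%.
ES = −(-27.67%) / 5 = 5.534% ≈ 5.53%.

5.53%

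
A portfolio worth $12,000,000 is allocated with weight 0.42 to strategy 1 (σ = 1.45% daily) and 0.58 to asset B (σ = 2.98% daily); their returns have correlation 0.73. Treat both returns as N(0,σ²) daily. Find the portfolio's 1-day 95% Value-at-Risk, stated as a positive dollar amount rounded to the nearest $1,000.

σ_p² = 0.42²·1.45² + 0.58²·2.98² + 2·0.73·0.42·0.58·1.45·2.98 = 4.8950 (%²).
σ_p = √4.8950 = 2.212%.
At 95%, z = 1.645.
VaR = 1.645 × 2.212% = 3.639%; on $12,000,000 that is $436,680.

$437,000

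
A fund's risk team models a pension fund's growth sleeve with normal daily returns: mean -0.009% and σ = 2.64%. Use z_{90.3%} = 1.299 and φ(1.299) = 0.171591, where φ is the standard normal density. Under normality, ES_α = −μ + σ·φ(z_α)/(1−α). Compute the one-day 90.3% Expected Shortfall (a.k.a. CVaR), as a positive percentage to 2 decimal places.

4.68%

Tail multiplier: φ(z)/(1−α) = 0.171591 / 0.097 = 1.769.
ES = −(-0.009%) + 2.64% × 1.769 = 4.679%.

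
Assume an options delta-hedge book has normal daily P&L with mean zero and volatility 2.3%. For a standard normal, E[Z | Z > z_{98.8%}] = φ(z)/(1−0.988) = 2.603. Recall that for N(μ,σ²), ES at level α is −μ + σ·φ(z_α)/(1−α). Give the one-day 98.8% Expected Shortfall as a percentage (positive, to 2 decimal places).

ES = 2.3% × 2.603 = 5.987%.

5.99%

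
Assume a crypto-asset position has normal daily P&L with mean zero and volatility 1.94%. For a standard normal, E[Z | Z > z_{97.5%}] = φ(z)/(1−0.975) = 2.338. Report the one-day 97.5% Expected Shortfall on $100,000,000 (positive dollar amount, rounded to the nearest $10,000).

$4,540,000

ES = 1.94% × 2.338 = 4.536%.
On $100,000,000: 0.04536 × $100,000,000 = $4,536,000.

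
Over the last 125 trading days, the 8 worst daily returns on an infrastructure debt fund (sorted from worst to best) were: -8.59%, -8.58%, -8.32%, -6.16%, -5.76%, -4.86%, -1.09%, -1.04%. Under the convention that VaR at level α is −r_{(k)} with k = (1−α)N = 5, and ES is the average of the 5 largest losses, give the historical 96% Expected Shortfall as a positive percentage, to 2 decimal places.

The 5 worst returns sum to -37.41%.
ES = −(-37.41%) / 5 = 7.482% ≈ 7.48%.

7.48%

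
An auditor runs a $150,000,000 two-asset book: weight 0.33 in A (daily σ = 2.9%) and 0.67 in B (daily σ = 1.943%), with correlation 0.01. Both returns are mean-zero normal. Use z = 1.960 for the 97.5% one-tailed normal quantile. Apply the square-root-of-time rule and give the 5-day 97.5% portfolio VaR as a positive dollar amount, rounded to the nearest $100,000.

$10,700,000

σ_p = √(0.33²·2.9² + 0.67²·1.943² + 2·0.01·0.33·0.67·2.9·1.943) = 1.623%.
σ_{5d} = 1.623% × √5 = 3.629%.
VaR = 1.960 × 3.629% = 7.113%; on $150,000,000 that is $10,669,500.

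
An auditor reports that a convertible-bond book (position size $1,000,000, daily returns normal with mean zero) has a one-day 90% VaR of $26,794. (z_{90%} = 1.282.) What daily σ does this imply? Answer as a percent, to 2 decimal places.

2.09%

VaR as a fraction: $26,794 / $1,000,000 = 2.679%.
σ = VaR / z = 2.679% / 1.282 = 2.090%.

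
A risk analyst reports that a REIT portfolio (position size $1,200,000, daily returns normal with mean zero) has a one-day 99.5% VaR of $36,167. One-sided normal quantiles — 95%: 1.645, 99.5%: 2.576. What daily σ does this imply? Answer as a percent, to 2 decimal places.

1.17%

VaR as a fraction: $36,167 / $1,200,000 = 3.014%.
σ = VaR / z = 3.014% / 2.576 = 1.170%.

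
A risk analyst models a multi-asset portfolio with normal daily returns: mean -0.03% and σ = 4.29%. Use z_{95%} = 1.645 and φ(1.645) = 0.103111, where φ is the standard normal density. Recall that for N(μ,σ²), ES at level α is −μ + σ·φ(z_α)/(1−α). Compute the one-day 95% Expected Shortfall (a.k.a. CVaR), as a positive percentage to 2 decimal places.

8.88%

Tail multiplier: φ(z)/(1−α) = 0.103111 / 0.05 = 2.062.
ES = −(-0.03%) + 4.29% × 2.062 = 8.876%.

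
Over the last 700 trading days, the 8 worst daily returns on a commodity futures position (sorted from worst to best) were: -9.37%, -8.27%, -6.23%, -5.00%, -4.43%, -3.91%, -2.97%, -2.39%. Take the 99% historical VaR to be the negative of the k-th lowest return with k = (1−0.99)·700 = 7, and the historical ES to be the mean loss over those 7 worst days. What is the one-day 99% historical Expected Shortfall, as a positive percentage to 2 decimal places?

The 7 worst returns sum to -40.18%.
ES = −(-40.18%) / 7 = 5.74%.

5.74%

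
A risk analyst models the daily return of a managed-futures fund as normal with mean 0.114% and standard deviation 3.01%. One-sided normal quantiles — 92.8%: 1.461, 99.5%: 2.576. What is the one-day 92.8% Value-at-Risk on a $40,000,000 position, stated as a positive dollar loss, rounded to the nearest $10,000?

$1,710,000

VaR = −μ + z·σ = −(0.114%) + 1.461 × 3.01% = 4.284%.
On $40,000,000: 0.04284 × $40,000,000 = $1,713,600.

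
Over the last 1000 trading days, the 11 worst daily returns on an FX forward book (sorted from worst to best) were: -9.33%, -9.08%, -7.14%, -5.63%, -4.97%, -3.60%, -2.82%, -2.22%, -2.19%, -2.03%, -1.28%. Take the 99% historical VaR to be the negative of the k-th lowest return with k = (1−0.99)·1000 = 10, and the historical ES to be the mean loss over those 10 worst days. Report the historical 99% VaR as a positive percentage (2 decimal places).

2.03%

k = 10; the 10th lowest return is -2.03%, so VaR = 2.03%.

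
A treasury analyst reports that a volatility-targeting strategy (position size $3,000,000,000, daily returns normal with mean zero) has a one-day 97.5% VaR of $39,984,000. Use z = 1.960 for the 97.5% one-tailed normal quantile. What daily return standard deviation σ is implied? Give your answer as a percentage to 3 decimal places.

0.680%

VaR as a fraction: $39,984,000 / $3,000,000,000 = 1.333%.
σ = VaR / z = 1.333% / 1.960 = 0.680%.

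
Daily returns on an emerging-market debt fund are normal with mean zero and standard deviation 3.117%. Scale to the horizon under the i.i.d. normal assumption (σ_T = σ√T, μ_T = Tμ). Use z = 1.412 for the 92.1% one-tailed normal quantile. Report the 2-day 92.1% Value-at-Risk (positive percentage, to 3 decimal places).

6.224%

σ_{2d} = 3.117% × √2 = 4.408%.
VaR = 1.412 × 4.408% = 6.224%.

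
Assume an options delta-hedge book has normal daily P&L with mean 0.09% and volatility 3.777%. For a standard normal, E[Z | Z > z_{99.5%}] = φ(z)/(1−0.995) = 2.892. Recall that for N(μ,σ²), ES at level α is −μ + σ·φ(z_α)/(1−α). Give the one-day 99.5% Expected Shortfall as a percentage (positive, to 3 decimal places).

10.833%

ES = −(0.09%) + 3.777% × 2.892 = 10.833%.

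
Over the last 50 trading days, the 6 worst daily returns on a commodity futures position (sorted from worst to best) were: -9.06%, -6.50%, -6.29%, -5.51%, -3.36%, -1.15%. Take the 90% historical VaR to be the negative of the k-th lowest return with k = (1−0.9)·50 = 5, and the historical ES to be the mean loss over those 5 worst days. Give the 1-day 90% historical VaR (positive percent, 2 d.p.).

3.36%

k = 5; the 5th lowest return is -3.36%, so VaR = 3.36%.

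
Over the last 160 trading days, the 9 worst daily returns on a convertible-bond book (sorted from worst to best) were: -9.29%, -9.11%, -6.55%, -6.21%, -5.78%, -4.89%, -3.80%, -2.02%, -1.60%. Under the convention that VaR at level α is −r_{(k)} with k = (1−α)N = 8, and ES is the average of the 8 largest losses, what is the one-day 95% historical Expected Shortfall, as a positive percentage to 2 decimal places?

5.96%

The 8 worst returns sum to -47.65%.
ES = −(-47.65%) / 8 = 5.95625% ≈ 5.96%.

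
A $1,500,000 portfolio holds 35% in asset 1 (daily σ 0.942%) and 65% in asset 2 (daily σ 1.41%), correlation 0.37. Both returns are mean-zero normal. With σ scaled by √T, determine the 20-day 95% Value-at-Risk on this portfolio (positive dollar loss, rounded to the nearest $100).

σ_p = √(0.35²·0.942² + 0.65²·1.41² + 2·0.37·0.35·0.65·0.942·1.41) = 1.083%.
σ_{20d} = 1.083% × √20 = 4.843%.
z(95%) = 1.645.
VaR = 1.645 × 4.843% = 7.967%; on $1,500,000 that is $119,505.

$119,500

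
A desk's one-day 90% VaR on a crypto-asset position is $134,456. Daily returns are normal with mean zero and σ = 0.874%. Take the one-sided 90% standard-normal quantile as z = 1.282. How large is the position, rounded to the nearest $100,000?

VaR as a fraction of value: z·σ = 1.282 × 0.874% = 1.12047%.
Position = $134,456 / 0.0112047 = $11,999,986.

$12,000,000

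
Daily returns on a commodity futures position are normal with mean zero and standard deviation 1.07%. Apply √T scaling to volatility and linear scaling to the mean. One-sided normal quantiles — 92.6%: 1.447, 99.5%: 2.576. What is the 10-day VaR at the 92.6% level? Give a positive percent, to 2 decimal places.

4.90%

σ_{10d} = 1.07% × √10 = 3.384%.
VaR = 1.447 × 3.384% = 4.897%.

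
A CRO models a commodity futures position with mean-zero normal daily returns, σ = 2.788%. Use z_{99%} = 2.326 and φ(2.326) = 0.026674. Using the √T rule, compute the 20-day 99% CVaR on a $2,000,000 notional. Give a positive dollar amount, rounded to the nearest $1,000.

$665,000

σ_{20d} = 2.788% × √20 = 12.468%.
ES multiplier = φ(z)/(1−α) = 0.026674/0.01 = 2.667.
ES = 12.468% × 2.667 = 33.252%; on $2,000,000: $665,040.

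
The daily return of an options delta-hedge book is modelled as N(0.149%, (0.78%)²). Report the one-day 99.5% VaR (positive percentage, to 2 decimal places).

1.86%

At 99.5% one-sided, z = 2.576.
VaR = −μ + z·σ = −(0.149%) + 2.576 × 0.78% = 1.860%.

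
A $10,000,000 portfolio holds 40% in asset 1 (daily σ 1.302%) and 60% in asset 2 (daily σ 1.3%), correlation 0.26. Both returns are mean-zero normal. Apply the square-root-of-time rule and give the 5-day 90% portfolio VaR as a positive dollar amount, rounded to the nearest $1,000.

$299,000

σ_p = √(0.4²·1.302² + 0.6²·1.3² + 2·0.26·0.4·0.6·1.302·1.3) = 1.044%.
σ_{5d} = 1.044% × √5 = 2.334%.
z(90%) = 1.282.
VaR = 1.282 × 2.334% = 2.992%; on $10,000,000 that is $299,200.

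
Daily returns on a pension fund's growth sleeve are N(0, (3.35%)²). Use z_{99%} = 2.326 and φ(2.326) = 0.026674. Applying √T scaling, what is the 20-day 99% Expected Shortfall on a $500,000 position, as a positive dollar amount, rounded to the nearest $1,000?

σ_{20d} = 3.35% × √20 = 14.982%.
ES multiplier = φ(z)/(1−α) = 0.026674/0.01 = 2.667.
ES = 14.982% × 2.667 = 39.957%; on $500,000: $199,785.

$200,000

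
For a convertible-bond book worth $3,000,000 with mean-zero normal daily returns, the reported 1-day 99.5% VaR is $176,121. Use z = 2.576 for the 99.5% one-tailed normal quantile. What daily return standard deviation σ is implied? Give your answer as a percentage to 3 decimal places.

VaR as a fraction: $176,121 / $3,000,000 = 5.871%.
σ = VaR / z = 5.871% / 2.576 = 2.279%.

2.279%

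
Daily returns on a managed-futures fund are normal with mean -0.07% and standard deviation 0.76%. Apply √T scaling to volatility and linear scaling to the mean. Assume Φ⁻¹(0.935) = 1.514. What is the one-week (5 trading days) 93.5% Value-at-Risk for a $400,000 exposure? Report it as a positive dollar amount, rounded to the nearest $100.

σ_{5d} = 0.76% × √5 = 1.699%; μ_{5d} = 5 × -0.07% = -0.350%.
VaR = −(-0.350%) + 1.514 × 1.699% = 2.922%.
On $400,000: 0.02922 × $400,000 = $11,688.

$11,700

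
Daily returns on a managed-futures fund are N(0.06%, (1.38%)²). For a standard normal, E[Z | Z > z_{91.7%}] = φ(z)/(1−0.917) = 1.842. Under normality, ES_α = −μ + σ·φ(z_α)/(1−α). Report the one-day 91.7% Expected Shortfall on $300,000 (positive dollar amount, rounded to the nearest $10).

$7,450

ES = −(0.06%) + 1.38% × 1.842 = 2.482%.
On $300,000: 0.02482 × $300,000 = $7,446.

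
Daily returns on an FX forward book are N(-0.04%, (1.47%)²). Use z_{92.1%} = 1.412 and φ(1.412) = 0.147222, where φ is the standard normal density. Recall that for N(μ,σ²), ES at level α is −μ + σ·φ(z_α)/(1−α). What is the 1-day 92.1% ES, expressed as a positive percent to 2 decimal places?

Tail multiplier: φ(z)/(1−α) = 0.147222 / 0.079 = 1.864.
ES = −(-0.04%) + 1.47% × 1.864 = 2.780%.

2.78%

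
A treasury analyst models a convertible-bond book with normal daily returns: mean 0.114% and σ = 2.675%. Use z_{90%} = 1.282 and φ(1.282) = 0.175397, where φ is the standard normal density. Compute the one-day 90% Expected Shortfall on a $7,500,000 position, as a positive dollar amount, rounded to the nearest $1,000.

Tail multiplier: φ(z)/(1−α) = 0.175397 / 0.1 = 1.754.
ES = −(0.114%) + 2.675% × 1.754 = 4.578%.
On $7,500,000: 0.04578 × $7,500,000 = $343,350.

$343,000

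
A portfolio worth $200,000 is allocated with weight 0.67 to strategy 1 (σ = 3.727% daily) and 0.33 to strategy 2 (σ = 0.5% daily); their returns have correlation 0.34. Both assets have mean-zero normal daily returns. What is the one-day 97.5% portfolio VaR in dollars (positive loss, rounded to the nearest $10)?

$10,030

σ_p² = 0.67²·3.727² + 0.33²·0.5² + 2·0.34·0.67·0.33·3.727·0.5 = 6.5429 (%²).
σ_p = √6.5429 = 2.558%.
At 97.5%, z = 1.960.
VaR = 1.960 × 2.558% = 5.014%; on $200,000 that is $10,028.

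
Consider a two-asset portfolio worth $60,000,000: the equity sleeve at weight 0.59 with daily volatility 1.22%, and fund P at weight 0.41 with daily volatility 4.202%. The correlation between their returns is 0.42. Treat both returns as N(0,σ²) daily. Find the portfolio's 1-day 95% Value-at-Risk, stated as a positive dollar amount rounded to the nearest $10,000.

$2,100,000

σ_p² = 0.59²·1.22² + 0.41²·4.202² + 2·0.42·0.59·0.41·1.22·4.202 = 4.5279 (%²).
σ_p = √4.5279 = 2.128%.
At 95%, z = 1.645.
VaR = 1.645 × 2.128% = 3.501%; on $60,000,000 that is $2,100,600.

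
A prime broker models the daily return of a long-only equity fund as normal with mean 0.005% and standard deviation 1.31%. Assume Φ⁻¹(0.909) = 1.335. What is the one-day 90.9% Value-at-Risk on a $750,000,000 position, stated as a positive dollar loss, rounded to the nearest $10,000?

$13,080,000

VaR = −μ + z·σ = −(0.005%) + 1.335 × 1.31% = 1.744%.
On $750,000,000: 0.01744 × $750,000,000 = $13,080,000.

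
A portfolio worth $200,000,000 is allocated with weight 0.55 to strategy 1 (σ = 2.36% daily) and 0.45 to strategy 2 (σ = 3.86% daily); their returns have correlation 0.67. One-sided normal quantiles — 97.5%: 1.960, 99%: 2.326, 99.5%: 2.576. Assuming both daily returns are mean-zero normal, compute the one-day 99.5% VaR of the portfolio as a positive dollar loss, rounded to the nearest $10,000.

$14,320,000

σ_p² = 0.55²·2.36² + 0.45²·3.86² + 2·0.67·0.55·0.45·2.36·3.86 = 7.7232 (%²).
σ_p = √7.7232 = 2.779%.
VaR = 2.576 × 2.779% = 7.159%; on $200,000,000 that is $14,318,000.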